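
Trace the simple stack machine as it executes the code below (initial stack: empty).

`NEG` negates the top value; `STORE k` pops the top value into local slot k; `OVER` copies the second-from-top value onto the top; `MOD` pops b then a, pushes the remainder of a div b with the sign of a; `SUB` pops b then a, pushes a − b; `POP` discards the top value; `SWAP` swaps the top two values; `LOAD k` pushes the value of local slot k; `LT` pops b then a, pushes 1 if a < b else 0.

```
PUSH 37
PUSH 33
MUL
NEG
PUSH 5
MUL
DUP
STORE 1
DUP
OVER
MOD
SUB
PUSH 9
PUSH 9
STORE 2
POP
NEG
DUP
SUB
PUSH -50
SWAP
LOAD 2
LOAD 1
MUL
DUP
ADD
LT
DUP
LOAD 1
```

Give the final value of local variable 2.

PUSH 37  -> 37
PUSH 33  -> 37 33
MUL      -> 1221
NEG      -> -1221
PUSH 5   -> -1221 5
MUL      -> -6105
DUP      -> -6105 -6105
STORE 1  -> -6105
DUP      -> -6105 -6105
OVER     -> -6105 -6105 -6105
MOD      -> -6105 0
SUB      -> -6105
PUSH 9   -> -6105 9
PUSH 9   -> -6105 9 9
STORE 2  -> -6105 9
POP      -> -6105
NEG      -> 6105
DUP      -> 6105 6105
SUB      -> 0
PUSH -50 -> 0 -50
SWAP     -> -50 0
LOAD 2   -> -50 0 9
LOAD 1   -> -50 0 9 -6105
MUL      -> -50 0 -54945
DUP      -> -50 0 -54945 -54945
ADD      -> -50 0 -109890
LT       -> -50 0
DUP      -> -50 0 0
LOAD 1   -> -50 0 0 -6105

9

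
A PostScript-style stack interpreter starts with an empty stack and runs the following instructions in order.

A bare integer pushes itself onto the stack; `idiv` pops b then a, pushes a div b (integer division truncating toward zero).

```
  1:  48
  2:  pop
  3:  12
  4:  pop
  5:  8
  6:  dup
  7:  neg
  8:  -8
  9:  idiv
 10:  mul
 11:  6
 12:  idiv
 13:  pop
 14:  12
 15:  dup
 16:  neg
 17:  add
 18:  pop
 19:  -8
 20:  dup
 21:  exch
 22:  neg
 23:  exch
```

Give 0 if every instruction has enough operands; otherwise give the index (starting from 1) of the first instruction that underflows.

0

48   -> [48]
pop  -> []
12   -> [12]
pop  -> []
8    -> [8]
dup  -> [8, 8]
neg  -> [8, -8]
-8   -> [8, -8, -8]
idiv -> [8, 1]
mul  -> [8]
6    -> [8, 6]
idiv -> [1]
pop  -> []
12   -> [12]
dup  -> [12, 12]
neg  -> [12, -12]
add  -> [0]
pop  -> []
-8   -> [-8]
dup  -> [-8, -8]
exch -> [-8, -8]
neg  -> [-8, 8]
exch -> [8, -8]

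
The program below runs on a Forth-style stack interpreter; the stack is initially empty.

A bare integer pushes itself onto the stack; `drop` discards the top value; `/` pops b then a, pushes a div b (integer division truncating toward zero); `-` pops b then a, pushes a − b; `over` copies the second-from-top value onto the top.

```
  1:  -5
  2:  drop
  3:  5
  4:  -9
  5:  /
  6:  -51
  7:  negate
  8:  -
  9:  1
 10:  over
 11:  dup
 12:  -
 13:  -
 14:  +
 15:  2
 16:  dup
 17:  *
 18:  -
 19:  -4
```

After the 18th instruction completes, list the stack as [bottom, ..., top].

[-54]

-5     -> [-5]
drop   -> []
5      -> [5]
-9     -> [5, -9]
/      -> [0]
-51    -> [0, -51]
negate -> [0, 51]
-      -> [-51]
1      -> [-51, 1]
over   -> [-51, 1, -51]
dup    -> [-51, 1, -51, -51]
-      -> [-51, 1, 0]
-      -> [-51, 1]
+      -> [-50]
2      -> [-50, 2]
dup    -> [-50, 2, 2]
*      -> [-50, 4]
-      -> [-54]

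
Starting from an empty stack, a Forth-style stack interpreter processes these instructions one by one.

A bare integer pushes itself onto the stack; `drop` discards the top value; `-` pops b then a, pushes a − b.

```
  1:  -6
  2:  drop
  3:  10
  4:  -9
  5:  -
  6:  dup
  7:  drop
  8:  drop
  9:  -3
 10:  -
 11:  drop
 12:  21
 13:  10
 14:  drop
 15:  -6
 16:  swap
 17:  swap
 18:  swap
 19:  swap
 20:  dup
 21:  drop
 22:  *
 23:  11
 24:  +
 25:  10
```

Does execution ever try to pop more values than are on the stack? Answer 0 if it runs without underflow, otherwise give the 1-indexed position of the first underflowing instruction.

-6   : -6
drop : (empty)
10   : 10
-9   : 10 -9
-    : 19
dup  : 19 19
drop : 19
drop : (empty)
-3   : -3
-  — needs 2 operands, stack has 1 → underflow

10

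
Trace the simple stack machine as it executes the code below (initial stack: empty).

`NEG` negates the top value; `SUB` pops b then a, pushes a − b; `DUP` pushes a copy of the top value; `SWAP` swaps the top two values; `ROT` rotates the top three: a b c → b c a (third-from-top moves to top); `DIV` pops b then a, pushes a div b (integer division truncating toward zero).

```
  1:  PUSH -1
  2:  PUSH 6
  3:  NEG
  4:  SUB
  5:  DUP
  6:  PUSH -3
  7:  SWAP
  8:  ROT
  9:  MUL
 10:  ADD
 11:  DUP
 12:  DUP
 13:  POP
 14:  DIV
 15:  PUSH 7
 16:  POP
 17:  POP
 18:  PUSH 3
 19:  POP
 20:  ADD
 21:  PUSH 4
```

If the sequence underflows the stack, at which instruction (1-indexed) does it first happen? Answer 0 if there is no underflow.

PUSH -1 → [-1]
PUSH 6  → [-1, 6]
NEG     → [-1, -6]
SUB     → [5]
DUP     → [5, 5]
PUSH -3 → [5, 5, -3]
SWAP    → [5, -3, 5]
ROT     → [-3, 5, 5]
MUL     → [-3, 25]
ADD     → [22]
DUP     → [22, 22]
DUP     → [22, 22, 22]
POP     → [22, 22]
DIV     → [1]
PUSH 7  → [1, 7]
POP     → [1]
POP     → []
PUSH 3  → [3]
POP     → []
ADD  — needs 2 operands, stack has 0 → underflow

20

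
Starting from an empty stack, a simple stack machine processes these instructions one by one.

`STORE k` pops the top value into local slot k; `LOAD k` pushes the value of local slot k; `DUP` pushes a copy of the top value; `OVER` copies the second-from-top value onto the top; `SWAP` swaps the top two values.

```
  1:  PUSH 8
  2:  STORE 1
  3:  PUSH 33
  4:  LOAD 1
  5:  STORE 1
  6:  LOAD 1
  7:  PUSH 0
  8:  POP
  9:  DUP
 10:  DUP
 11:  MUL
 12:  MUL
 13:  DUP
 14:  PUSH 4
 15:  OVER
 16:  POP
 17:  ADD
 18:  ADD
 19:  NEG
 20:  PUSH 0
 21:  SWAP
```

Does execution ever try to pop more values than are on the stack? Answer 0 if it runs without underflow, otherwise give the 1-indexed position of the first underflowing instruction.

PUSH 8   8
STORE 1  (empty)
PUSH 33  33
LOAD 1   33 8
STORE 1  33
LOAD 1   33 8
PUSH 0   33 8 0
POP      33 8
DUP      33 8 8
DUP      33 8 8 8
MUL      33 8 64
MUL      33 512
DUP      33 512 512
PUSH 4   33 512 512 4
OVER     33 512 512 4 512
POP      33 512 512 4
ADD      33 512 516
ADD      33 1028
NEG      33 -1028
PUSH 0   33 -1028 0
SWAP     33 0 -1028

0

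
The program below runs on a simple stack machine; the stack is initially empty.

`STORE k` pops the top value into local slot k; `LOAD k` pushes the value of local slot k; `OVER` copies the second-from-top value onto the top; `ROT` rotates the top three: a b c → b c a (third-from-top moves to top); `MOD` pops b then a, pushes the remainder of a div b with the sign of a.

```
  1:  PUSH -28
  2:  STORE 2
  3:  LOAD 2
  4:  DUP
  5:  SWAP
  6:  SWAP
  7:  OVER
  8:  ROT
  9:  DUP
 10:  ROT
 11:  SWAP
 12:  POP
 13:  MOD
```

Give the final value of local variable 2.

PUSH -28  [-28]
STORE 2   []
LOAD 2    [-28]
DUP       [-28, -28]
SWAP      [-28, -28]
SWAP      [-28, -28]
OVER      [-28, -28, -28]
ROT       [-28, -28, -28]
DUP       [-28, -28, -28, -28]
ROT       [-28, -28, -28, -28]
SWAP      [-28, -28, -28, -28]
POP       [-28, -28, -28]
MOD       [-28, 0]

-28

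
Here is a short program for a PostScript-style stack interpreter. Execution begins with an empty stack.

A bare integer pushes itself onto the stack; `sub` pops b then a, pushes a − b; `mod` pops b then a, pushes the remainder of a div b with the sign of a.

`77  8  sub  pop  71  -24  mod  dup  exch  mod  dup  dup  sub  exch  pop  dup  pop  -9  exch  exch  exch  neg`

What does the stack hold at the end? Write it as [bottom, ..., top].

[-9, 0]

77    [77]
8     [77, 8]
sub   [69]
pop   []
71    [71]
-24   [71, -24]
mod   [23]
dup   [23, 23]
exch  [23, 23]
mod   [0]
dup   [0, 0]
dup   [0, 0, 0]
sub   [0, 0]
exch  [0, 0]
pop   [0]
dup   [0, 0]
pop   [0]
-9    [0, -9]
exch  [-9, 0]
exch  [0, -9]
exch  [-9, 0]
neg   [-9, 0]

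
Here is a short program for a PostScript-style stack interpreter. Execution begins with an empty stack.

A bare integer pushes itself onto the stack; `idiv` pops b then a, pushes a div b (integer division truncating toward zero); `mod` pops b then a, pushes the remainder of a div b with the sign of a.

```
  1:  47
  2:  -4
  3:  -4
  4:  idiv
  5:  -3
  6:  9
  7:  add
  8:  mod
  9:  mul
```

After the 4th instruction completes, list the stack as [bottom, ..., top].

[47, 1]

47    [47]
-4    [47, -4]
-4    [47, -4, -4]
idiv  [47, 1]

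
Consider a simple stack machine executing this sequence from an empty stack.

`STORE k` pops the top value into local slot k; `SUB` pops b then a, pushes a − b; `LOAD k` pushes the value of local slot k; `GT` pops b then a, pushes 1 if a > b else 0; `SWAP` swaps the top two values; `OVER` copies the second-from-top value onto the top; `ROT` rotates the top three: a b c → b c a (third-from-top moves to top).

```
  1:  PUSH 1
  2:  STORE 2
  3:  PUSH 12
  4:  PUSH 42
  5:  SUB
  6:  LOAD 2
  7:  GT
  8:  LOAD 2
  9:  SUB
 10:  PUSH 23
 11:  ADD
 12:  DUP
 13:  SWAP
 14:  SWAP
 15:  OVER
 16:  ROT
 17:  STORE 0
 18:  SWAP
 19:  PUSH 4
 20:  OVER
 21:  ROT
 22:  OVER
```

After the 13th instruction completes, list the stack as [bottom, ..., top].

[22, 22]

PUSH 1  → [1]
STORE 2 → []
PUSH 12 → [12]
PUSH 42 → [12, 42]
SUB     → [-30]
LOAD 2  → [-30, 1]
GT      → [0]
LOAD 2  → [0, 1]
SUB     → [-1]
PUSH 23 → [-1, 23]
ADD     → [22]
DUP     → [22, 22]
SWAP    → [22, 22]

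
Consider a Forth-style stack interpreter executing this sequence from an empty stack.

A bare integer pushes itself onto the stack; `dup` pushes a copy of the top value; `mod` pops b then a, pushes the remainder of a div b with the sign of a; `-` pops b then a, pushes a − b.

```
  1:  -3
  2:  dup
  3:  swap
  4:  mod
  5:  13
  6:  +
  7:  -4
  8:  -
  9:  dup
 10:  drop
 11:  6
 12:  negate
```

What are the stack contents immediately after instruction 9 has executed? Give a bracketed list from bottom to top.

[17, 17]

-3   -> [-3]
dup  -> [-3, -3]
swap -> [-3, -3]
mod  -> [0]
13   -> [0, 13]
+    -> [13]
-4   -> [13, -4]
-    -> [17]
dup  -> [17, 17]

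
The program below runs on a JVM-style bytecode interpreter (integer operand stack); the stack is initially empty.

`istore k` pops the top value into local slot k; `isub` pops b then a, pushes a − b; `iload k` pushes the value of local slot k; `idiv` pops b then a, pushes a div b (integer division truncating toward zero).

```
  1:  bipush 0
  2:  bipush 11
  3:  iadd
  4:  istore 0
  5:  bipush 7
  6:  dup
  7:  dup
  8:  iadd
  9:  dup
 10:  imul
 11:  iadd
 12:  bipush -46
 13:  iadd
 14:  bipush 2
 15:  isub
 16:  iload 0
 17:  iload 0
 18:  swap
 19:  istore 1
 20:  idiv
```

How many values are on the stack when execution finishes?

1

bipush 0   -> 0
bipush 11  -> 0 11
iadd       -> 11
istore 0   -> (empty)
bipush 7   -> 7
dup        -> 7 7
dup        -> 7 7 7
iadd       -> 7 14
dup        -> 7 14 14
imul       -> 7 196
iadd       -> 203
bipush -46 -> 203 -46
iadd       -> 157
bipush 2   -> 157 2
isub       -> 155
iload 0    -> 155 11
iload 0    -> 155 11 11
swap       -> 155 11 11
istore 1   -> 155 11
idiv       -> 14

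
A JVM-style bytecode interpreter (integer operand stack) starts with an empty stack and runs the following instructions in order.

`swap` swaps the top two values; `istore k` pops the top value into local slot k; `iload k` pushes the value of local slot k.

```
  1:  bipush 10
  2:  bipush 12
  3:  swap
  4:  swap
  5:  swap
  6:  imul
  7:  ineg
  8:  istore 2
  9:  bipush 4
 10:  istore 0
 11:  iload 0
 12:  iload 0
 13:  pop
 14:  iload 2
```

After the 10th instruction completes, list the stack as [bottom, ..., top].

[]

bipush 10 -> [10]
bipush 12 -> [10, 12]
swap      -> [12, 10]
swap      -> [10, 12]
swap      -> [12, 10]
imul      -> [120]
ineg      -> [-120]
istore 2  -> []
bipush 4  -> [4]
istore 0  -> []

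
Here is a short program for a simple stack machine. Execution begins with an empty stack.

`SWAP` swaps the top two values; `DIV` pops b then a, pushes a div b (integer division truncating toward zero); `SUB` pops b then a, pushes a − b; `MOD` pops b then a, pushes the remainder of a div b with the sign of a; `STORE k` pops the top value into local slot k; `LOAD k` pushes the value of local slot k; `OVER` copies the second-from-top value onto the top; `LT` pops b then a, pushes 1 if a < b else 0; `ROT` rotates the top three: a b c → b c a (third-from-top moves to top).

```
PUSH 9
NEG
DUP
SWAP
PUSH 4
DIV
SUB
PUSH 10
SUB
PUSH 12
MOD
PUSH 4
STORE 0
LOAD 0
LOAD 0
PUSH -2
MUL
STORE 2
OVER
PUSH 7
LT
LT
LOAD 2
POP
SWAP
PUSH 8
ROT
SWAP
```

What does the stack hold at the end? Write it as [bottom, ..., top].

PUSH 9   [9]
NEG      [-9]
DUP      [-9, -9]
SWAP     [-9, -9]
PUSH 4   [-9, -9, 4]
DIV      [-9, -2]
SUB      [-7]
PUSH 10  [-7, 10]
SUB      [-17]
PUSH 12  [-17, 12]
MOD      [-5]
PUSH 4   [-5, 4]
STORE 0  [-5]
LOAD 0   [-5, 4]
LOAD 0   [-5, 4, 4]
PUSH -2  [-5, 4, 4, -2]
MUL      [-5, 4, -8]
STORE 2  [-5, 4]
OVER     [-5, 4, -5]
PUSH 7   [-5, 4, -5, 7]
LT       [-5, 4, 1]
LT       [-5, 0]
LOAD 2   [-5, 0, -8]
POP      [-5, 0]
SWAP     [0, -5]
PUSH 8   [0, -5, 8]
ROT      [-5, 8, 0]
SWAP     [-5, 0, 8]

[-5, 0, 8]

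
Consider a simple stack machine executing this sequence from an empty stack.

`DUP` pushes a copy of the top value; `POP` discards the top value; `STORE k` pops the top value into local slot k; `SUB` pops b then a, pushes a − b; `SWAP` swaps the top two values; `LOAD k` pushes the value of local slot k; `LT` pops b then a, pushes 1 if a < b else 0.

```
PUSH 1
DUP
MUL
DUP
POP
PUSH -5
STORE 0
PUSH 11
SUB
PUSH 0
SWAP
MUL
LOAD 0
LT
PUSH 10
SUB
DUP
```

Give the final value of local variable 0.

PUSH 1  → 1
DUP     → 1 1
MUL     → 1
DUP     → 1 1
POP     → 1
PUSH -5 → 1 -5
STORE 0 → 1
PUSH 11 → 1 11
SUB     → -10
PUSH 0  → -10 0
SWAP    → 0 -10
MUL     → 0
LOAD 0  → 0 -5
LT      → 0
PUSH 10 → 0 10
SUB     → -10
DUP     → -10 -10

-5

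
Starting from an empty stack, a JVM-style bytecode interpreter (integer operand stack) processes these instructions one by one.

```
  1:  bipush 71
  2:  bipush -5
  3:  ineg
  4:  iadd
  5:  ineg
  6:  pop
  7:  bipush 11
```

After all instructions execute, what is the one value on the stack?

bipush 71  71
bipush -5  71 -5
ineg       71 5
iadd       76
ineg       -76
pop        (empty)
bipush 11  11

11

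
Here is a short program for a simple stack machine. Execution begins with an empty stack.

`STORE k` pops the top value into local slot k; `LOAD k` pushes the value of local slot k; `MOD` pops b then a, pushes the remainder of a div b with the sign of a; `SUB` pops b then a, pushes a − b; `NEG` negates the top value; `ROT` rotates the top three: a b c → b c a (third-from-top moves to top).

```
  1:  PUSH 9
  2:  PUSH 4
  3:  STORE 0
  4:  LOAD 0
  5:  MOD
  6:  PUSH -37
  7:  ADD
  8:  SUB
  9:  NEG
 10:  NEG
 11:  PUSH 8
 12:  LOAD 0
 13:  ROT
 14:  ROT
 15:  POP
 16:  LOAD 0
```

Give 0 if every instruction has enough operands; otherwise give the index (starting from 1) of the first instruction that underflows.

8

PUSH 9    [9]
PUSH 4    [9, 4]
STORE 0   [9]
LOAD 0    [9, 4]
MOD       [1]
PUSH -37  [1, -37]
ADD       [-36]
SUB  — needs 2 operands, stack has 1 → underflow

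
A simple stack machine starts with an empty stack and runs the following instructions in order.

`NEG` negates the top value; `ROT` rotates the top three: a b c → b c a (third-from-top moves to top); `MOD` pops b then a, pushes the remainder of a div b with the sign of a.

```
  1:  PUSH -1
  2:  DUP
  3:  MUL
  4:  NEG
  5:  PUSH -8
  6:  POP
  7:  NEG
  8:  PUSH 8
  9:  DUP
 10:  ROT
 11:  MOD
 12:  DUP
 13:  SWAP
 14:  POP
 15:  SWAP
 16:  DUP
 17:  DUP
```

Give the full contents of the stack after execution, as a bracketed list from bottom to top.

[0, 8, 8, 8]

PUSH -1 → [-1]
DUP     → [-1, -1]
MUL     → [1]
NEG     → [-1]
PUSH -8 → [-1, -8]
POP     → [-1]
NEG     → [1]
PUSH 8  → [1, 8]
DUP     → [1, 8, 8]
ROT     → [8, 8, 1]
MOD     → [8, 0]
DUP     → [8, 0, 0]
SWAP    → [8, 0, 0]
POP     → [8, 0]
SWAP    → [0, 8]
DUP     → [0, 8, 8]
DUP     → [0, 8, 8, 8]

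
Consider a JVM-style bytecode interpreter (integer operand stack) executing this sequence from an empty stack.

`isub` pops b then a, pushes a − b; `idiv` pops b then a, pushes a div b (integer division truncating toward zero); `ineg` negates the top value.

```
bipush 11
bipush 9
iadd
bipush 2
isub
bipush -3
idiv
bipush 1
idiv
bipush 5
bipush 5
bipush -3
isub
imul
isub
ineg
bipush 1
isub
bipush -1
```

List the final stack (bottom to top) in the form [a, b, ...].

[45, -1]

bipush 11 : 11
bipush 9  : 11 9
iadd      : 20
bipush 2  : 20 2
isub      : 18
bipush -3 : 18 -3
idiv      : -6
bipush 1  : -6 1
idiv      : -6
bipush 5  : -6 5
bipush 5  : -6 5 5
bipush -3 : -6 5 5 -3
isub      : -6 5 8
imul      : -6 40
isub      : -46
ineg      : 46
bipush 1  : 46 1
isub      : 45
bipush -1 : 45 -1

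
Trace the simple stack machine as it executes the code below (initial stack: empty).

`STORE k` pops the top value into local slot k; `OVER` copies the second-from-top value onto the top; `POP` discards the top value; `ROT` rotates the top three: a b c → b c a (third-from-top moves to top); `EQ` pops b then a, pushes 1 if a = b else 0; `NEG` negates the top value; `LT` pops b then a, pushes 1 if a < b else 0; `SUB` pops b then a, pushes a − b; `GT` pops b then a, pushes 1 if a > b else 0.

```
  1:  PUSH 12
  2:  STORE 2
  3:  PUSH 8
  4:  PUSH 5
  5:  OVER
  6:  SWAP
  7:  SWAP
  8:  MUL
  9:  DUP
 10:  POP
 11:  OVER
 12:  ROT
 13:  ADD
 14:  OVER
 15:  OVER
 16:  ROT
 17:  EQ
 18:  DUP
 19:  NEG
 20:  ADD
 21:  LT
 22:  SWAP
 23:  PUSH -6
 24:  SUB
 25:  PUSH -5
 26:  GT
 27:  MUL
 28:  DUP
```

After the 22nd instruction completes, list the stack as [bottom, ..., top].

PUSH 12 : [12]
STORE 2 : []
PUSH 8  : [8]
PUSH 5  : [8, 5]
OVER    : [8, 5, 8]
SWAP    : [8, 8, 5]
SWAP    : [8, 5, 8]
MUL     : [8, 40]
DUP     : [8, 40, 40]
POP     : [8, 40]
OVER    : [8, 40, 8]
ROT     : [40, 8, 8]
ADD     : [40, 16]
OVER    : [40, 16, 40]
OVER    : [40, 16, 40, 16]
ROT     : [40, 40, 16, 16]
EQ      : [40, 40, 1]
DUP     : [40, 40, 1, 1]
NEG     : [40, 40, 1, -1]
ADD     : [40, 40, 0]
LT      : [40, 0]
SWAP    : [0, 40]

[0, 40]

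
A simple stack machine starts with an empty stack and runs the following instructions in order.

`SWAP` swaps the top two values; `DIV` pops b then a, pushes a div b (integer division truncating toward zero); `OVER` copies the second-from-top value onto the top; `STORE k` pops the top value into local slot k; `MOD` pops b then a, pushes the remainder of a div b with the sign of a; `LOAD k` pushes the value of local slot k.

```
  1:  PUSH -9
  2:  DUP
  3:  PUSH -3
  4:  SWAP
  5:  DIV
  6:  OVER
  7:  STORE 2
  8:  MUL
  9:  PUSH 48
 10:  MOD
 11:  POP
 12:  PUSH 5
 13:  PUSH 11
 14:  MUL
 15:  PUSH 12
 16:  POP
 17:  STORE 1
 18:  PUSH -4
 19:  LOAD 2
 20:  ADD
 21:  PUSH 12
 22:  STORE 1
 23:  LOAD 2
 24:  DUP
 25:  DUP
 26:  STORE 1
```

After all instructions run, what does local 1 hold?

PUSH -9 : [-9]
DUP     : [-9, -9]
PUSH -3 : [-9, -9, -3]
SWAP    : [-9, -3, -9]
DIV     : [-9, 0]
OVER    : [-9, 0, -9]
STORE 2 : [-9, 0]
MUL     : [0]
PUSH 48 : [0, 48]
MOD     : [0]
POP     : []
PUSH 5  : [5]
PUSH 11 : [5, 11]
MUL     : [55]
PUSH 12 : [55, 12]
POP     : [55]
STORE 1 : []
PUSH -4 : [-4]
LOAD 2  : [-4, -9]
ADD     : [-13]
PUSH 12 : [-13, 12]
STORE 1 : [-13]
LOAD 2  : [-13, -9]
DUP     : [-13, -9, -9]
DUP     : [-13, -9, -9, -9]
STORE 1 : [-13, -9, -9]

-9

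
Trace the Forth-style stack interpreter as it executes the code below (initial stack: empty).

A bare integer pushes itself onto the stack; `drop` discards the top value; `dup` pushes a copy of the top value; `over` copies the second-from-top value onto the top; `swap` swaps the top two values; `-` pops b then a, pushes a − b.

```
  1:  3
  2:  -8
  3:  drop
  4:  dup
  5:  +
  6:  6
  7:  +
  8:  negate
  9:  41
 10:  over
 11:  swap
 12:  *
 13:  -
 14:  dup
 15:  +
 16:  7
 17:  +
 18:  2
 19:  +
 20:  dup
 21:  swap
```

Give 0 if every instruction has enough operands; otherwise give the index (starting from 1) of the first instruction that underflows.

0

3      : [3]
-8     : [3, -8]
drop   : [3]
dup    : [3, 3]
+      : [6]
6      : [6, 6]
+      : [12]
negate : [-12]
41     : [-12, 41]
over   : [-12, 41, -12]
swap   : [-12, -12, 41]
*      : [-12, -492]
-      : [480]
dup    : [480, 480]
+      : [960]
7      : [960, 7]
+      : [967]
2      : [967, 2]
+      : [969]
dup    : [969, 969]
swap   : [969, 969]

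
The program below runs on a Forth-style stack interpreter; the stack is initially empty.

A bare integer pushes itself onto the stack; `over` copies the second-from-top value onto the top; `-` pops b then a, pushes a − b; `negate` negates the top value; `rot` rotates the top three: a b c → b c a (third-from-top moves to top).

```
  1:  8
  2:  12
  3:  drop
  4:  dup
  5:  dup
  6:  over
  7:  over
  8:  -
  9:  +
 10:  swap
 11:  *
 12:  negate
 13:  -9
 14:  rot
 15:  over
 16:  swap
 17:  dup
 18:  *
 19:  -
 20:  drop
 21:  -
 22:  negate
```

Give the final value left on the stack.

8      → 8
12     → 8 12
drop   → 8
dup    → 8 8
dup    → 8 8 8
over   → 8 8 8 8
over   → 8 8 8 8 8
-      → 8 8 8 0
+      → 8 8 8
swap   → 8 8 8
*      → 8 64
negate → 8 -64
-9     → 8 -64 -9
rot    → -64 -9 8
over   → -64 -9 8 -9
swap   → -64 -9 -9 8
dup    → -64 -9 -9 8 8
*      → -64 -9 -9 64
-      → -64 -9 -73
drop   → -64 -9
-      → -55
negate → 55

55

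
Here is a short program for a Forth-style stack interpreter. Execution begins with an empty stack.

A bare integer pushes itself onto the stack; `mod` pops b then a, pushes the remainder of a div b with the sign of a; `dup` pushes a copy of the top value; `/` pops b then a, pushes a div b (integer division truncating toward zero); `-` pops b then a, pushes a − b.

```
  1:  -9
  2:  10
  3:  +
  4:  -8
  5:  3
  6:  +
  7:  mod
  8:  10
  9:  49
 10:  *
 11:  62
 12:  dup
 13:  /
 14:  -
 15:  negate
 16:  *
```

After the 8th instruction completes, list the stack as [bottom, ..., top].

-9  -> -9
10  -> -9 10
+   -> 1
-8  -> 1 -8
3   -> 1 -8 3
+   -> 1 -5
mod -> 1
10  -> 1 10

[1, 10]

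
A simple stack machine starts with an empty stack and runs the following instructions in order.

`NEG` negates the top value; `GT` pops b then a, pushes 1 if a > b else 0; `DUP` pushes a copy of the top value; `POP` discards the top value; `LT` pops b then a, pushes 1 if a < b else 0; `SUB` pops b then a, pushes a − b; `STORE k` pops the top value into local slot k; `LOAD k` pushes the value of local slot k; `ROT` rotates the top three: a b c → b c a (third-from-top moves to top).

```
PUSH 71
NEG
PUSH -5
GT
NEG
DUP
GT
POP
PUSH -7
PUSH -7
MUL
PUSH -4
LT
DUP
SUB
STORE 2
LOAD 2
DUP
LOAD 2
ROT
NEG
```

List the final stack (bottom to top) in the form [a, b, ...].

[0, 0, 0]

PUSH 71 → 71
NEG     → -71
PUSH -5 → -71 -5
GT      → 0
NEG     → 0
DUP     → 0 0
GT      → 0
POP     → (empty)
PUSH -7 → -7
PUSH -7 → -7 -7
MUL     → 49
PUSH -4 → 49 -4
LT      → 0
DUP     → 0 0
SUB     → 0
STORE 2 → (empty)
LOAD 2  → 0
DUP     → 0 0
LOAD 2  → 0 0 0
ROT     → 0 0 0
NEG     → 0 0 0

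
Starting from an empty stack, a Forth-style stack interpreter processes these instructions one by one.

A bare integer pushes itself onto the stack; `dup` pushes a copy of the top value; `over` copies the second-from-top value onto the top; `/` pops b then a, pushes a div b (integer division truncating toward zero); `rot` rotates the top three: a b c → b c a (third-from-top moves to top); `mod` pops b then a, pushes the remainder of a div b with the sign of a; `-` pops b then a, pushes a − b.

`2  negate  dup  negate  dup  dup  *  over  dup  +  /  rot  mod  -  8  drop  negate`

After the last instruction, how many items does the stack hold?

2      -> 2
negate -> -2
dup    -> -2 -2
negate -> -2 2
dup    -> -2 2 2
dup    -> -2 2 2 2
*      -> -2 2 4
over   -> -2 2 4 2
dup    -> -2 2 4 2 2
+      -> -2 2 4 4
/      -> -2 2 1
rot    -> 2 1 -2
mod    -> 2 1
-      -> 1
8      -> 1 8
drop   -> 1
negate -> -1

1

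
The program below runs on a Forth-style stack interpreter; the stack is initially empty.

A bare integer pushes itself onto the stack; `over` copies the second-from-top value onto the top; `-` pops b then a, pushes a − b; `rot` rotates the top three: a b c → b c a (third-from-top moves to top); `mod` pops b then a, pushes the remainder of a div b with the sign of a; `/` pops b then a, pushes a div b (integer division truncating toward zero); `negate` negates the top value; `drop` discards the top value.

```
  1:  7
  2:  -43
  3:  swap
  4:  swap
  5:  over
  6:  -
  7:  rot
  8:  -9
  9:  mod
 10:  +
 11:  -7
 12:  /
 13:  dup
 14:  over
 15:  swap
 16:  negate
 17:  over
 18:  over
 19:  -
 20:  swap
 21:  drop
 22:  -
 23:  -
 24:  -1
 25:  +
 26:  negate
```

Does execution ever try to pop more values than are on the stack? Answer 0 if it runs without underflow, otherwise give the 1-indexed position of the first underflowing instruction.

7     [7]
-43   [7, -43]
swap  [-43, 7]
swap  [7, -43]
over  [7, -43, 7]
-     [7, -50]
rot  — needs 3 operands, stack has 2 → underflow

7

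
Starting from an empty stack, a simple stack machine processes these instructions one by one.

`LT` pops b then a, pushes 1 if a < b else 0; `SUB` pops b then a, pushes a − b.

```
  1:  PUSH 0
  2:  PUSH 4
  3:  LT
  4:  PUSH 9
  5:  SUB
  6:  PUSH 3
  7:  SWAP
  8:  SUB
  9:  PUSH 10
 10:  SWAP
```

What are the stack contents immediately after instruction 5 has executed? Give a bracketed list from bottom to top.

[-8]

PUSH 0 : [0]
PUSH 4 : [0, 4]
LT     : [1]
PUSH 9 : [1, 9]
SUB    : [-8]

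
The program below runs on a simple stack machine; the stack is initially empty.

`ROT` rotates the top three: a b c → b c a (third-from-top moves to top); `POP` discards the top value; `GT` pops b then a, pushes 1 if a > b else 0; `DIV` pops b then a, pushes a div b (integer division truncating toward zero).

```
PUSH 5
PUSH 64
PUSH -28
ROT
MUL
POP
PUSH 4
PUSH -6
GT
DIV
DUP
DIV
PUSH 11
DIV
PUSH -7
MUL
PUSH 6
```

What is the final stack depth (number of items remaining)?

2

PUSH 5   -> 5
PUSH 64  -> 5 64
PUSH -28 -> 5 64 -28
ROT      -> 64 -28 5
MUL      -> 64 -140
POP      -> 64
PUSH 4   -> 64 4
PUSH -6  -> 64 4 -6
GT       -> 64 1
DIV      -> 64
DUP      -> 64 64
DIV      -> 1
PUSH 11  -> 1 11
DIV      -> 0
PUSH -7  -> 0 -7
MUL      -> 0
PUSH 6   -> 0 6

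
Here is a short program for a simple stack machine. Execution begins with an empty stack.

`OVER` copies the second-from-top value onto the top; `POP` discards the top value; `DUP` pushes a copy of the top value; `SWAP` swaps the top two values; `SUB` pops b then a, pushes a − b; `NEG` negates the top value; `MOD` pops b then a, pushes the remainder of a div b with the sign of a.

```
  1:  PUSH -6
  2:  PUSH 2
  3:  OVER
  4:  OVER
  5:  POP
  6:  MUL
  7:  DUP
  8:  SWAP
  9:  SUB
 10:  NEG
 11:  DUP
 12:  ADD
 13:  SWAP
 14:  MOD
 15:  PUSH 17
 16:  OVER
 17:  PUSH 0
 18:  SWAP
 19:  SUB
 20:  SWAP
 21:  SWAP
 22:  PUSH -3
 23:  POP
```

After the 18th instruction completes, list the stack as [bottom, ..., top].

[0, 17, 0, 0]

PUSH -6 → [-6]
PUSH 2  → [-6, 2]
OVER    → [-6, 2, -6]
OVER    → [-6, 2, -6, 2]
POP     → [-6, 2, -6]
MUL     → [-6, -12]
DUP     → [-6, -12, -12]
SWAP    → [-6, -12, -12]
SUB     → [-6, 0]
NEG     → [-6, 0]
DUP     → [-6, 0, 0]
ADD     → [-6, 0]
SWAP    → [0, -6]
MOD     → [0]
PUSH 17 → [0, 17]
OVER    → [0, 17, 0]
PUSH 0  → [0, 17, 0, 0]
SWAP    → [0, 17, 0, 0]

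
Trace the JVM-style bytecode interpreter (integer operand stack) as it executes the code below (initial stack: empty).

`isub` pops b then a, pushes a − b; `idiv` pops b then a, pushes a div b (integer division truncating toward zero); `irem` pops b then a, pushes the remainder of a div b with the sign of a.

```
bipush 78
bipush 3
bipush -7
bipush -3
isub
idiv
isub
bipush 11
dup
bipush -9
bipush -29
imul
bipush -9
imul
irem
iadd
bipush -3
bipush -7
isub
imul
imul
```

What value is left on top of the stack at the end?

bipush 78  : 78
bipush 3   : 78 3
bipush -7  : 78 3 -7
bipush -3  : 78 3 -7 -3
isub       : 78 3 -4
idiv       : 78 0
isub       : 78
bipush 11  : 78 11
dup        : 78 11 11
bipush -9  : 78 11 11 -9
bipush -29 : 78 11 11 -9 -29
imul       : 78 11 11 261
bipush -9  : 78 11 11 261 -9
imul       : 78 11 11 -2349
irem       : 78 11 11
iadd       : 78 22
bipush -3  : 78 22 -3
bipush -7  : 78 22 -3 -7
isub       : 78 22 4
imul       : 78 88
imul       : 6864

6864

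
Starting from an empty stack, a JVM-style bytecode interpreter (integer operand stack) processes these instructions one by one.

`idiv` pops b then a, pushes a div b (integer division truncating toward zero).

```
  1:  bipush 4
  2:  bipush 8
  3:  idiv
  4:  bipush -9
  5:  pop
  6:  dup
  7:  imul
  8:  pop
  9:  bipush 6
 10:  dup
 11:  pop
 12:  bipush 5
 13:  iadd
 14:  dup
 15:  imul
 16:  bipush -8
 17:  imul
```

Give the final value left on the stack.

bipush 4  → [4]
bipush 8  → [4, 8]
idiv      → [0]
bipush -9 → [0, -9]
pop       → [0]
dup       → [0, 0]
imul      → [0]
pop       → []
bipush 6  → [6]
dup       → [6, 6]
pop       → [6]
bipush 5  → [6, 5]
iadd      → [11]
dup       → [11, 11]
imul      → [121]
bipush -8 → [121, -8]
imul      → [-968]

-968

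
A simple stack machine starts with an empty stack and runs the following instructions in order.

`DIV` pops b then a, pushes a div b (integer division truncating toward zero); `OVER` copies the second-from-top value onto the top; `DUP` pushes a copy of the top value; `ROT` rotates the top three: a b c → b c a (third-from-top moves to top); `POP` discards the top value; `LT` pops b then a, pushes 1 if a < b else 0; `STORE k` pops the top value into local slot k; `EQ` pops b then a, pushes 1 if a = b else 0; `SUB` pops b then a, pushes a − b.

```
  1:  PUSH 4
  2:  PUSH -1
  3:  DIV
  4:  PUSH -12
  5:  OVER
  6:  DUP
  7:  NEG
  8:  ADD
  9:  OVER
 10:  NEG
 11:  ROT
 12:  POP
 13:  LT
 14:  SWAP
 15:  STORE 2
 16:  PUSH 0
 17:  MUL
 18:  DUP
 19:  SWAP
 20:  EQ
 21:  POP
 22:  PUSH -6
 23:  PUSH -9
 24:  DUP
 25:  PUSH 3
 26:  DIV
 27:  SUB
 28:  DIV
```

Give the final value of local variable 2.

-4

PUSH 4    [4]
PUSH -1   [4, -1]
DIV       [-4]
PUSH -12  [-4, -12]
OVER      [-4, -12, -4]
DUP       [-4, -12, -4, -4]
NEG       [-4, -12, -4, 4]
ADD       [-4, -12, 0]
OVER      [-4, -12, 0, -12]
NEG       [-4, -12, 0, 12]
ROT       [-4, 0, 12, -12]
POP       [-4, 0, 12]
LT        [-4, 1]
SWAP      [1, -4]
STORE 2   [1]
PUSH 0    [1, 0]
MUL       [0]
DUP       [0, 0]
SWAP      [0, 0]
EQ        [1]
POP       []
PUSH -6   [-6]
PUSH -9   [-6, -9]
DUP       [-6, -9, -9]
PUSH 3    [-6, -9, -9, 3]
DIV       [-6, -9, -3]
SUB       [-6, -6]
DIV       [1]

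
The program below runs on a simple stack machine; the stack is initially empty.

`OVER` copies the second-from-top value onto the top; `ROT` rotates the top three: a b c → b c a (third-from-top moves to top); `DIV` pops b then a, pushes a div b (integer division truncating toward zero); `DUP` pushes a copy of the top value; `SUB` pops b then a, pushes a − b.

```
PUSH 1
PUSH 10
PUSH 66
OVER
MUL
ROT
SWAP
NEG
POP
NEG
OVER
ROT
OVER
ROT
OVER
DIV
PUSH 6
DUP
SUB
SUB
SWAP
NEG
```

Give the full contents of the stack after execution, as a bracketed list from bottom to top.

PUSH 1  : [1]
PUSH 10 : [1, 10]
PUSH 66 : [1, 10, 66]
OVER    : [1, 10, 66, 10]
MUL     : [1, 10, 660]
ROT     : [10, 660, 1]
SWAP    : [10, 1, 660]
NEG     : [10, 1, -660]
POP     : [10, 1]
NEG     : [10, -1]
OVER    : [10, -1, 10]
ROT     : [-1, 10, 10]
OVER    : [-1, 10, 10, 10]
ROT     : [-1, 10, 10, 10]
OVER    : [-1, 10, 10, 10, 10]
DIV     : [-1, 10, 10, 1]
PUSH 6  : [-1, 10, 10, 1, 6]
DUP     : [-1, 10, 10, 1, 6, 6]
SUB     : [-1, 10, 10, 1, 0]
SUB     : [-1, 10, 10, 1]
SWAP    : [-1, 10, 1, 10]
NEG     : [-1, 10, 1, -10]

[-1, 10, 1, -10]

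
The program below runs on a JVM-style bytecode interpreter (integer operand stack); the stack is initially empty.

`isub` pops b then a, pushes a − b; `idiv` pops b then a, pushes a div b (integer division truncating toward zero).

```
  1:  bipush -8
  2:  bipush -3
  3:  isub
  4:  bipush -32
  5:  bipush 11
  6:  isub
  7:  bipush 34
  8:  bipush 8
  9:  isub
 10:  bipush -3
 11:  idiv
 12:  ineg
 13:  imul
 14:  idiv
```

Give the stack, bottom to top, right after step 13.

bipush -8   -8
bipush -3   -8 -3
isub        -5
bipush -32  -5 -32
bipush 11   -5 -32 11
isub        -5 -43
bipush 34   -5 -43 34
bipush 8    -5 -43 34 8
isub        -5 -43 26
bipush -3   -5 -43 26 -3
idiv        -5 -43 -8
ineg        -5 -43 8
imul        -5 -344

[-5, -344]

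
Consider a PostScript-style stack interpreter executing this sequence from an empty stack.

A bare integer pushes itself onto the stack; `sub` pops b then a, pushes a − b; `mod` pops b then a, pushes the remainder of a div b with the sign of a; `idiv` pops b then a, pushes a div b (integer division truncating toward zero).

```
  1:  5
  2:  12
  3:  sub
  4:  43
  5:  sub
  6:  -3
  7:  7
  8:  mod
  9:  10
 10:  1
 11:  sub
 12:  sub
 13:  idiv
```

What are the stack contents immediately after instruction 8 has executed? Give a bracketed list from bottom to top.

5   : [5]
12  : [5, 12]
sub : [-7]
43  : [-7, 43]
sub : [-50]
-3  : [-50, -3]
7   : [-50, -3, 7]
mod : [-50, -3]

[-50, -3]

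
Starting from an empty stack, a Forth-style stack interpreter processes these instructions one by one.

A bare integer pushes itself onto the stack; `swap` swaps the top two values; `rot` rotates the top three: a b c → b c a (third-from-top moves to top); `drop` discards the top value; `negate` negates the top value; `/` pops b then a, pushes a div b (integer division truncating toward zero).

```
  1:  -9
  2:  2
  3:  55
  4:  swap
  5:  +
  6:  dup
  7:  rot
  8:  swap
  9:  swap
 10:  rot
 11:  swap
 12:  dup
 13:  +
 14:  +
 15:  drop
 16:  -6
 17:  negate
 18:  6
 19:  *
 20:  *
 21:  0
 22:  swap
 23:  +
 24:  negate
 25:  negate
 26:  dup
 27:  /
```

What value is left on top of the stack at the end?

-9     → -9
2      → -9 2
55     → -9 2 55
swap   → -9 55 2
+      → -9 57
dup    → -9 57 57
rot    → 57 57 -9
swap   → 57 -9 57
swap   → 57 57 -9
rot    → 57 -9 57
swap   → 57 57 -9
dup    → 57 57 -9 -9
+      → 57 57 -18
+      → 57 39
drop   → 57
-6     → 57 -6
negate → 57 6
6      → 57 6 6
*      → 57 36
*      → 2052
0      → 2052 0
swap   → 0 2052
+      → 2052
negate → -2052
negate → 2052
dup    → 2052 2052
/      → 1

1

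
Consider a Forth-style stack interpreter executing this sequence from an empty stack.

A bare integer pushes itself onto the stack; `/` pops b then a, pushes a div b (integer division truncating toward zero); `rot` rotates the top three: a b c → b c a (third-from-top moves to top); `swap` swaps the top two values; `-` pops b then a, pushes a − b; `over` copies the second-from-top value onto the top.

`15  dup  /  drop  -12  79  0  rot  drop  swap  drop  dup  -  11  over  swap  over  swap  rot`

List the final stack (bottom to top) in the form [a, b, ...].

15   → [15]
dup  → [15, 15]
/    → [1]
drop → []
-12  → [-12]
79   → [-12, 79]
0    → [-12, 79, 0]
rot  → [79, 0, -12]
drop → [79, 0]
swap → [0, 79]
drop → [0]
dup  → [0, 0]
-    → [0]
11   → [0, 11]
over → [0, 11, 0]
swap → [0, 0, 11]
over → [0, 0, 11, 0]
swap → [0, 0, 0, 11]
rot  → [0, 0, 11, 0]

[0, 0, 11, 0]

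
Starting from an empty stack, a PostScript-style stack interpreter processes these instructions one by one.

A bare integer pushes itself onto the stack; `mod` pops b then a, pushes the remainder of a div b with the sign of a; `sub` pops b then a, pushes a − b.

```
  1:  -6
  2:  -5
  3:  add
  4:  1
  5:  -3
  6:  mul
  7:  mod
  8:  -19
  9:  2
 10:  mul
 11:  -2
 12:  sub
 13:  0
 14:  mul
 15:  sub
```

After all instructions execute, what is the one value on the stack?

-6  → -6
-5  → -6 -5
add → -11
1   → -11 1
-3  → -11 1 -3
mul → -11 -3
mod → -2
-19 → -2 -19
2   → -2 -19 2
mul → -2 -38
-2  → -2 -38 -2
sub → -2 -36
0   → -2 -36 0
mul → -2 0
sub → -2

-2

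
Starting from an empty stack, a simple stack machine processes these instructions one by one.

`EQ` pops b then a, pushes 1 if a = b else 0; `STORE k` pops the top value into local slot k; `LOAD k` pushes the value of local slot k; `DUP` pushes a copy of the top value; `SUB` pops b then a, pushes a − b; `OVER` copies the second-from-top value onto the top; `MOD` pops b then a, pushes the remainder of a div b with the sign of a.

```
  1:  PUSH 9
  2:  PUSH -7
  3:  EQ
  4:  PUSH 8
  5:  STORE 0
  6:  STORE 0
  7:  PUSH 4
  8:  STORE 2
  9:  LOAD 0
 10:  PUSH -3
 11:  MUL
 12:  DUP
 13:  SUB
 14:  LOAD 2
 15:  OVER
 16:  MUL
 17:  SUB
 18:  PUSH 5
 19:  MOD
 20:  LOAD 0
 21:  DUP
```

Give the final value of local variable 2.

4

PUSH 9  → [9]
PUSH -7 → [9, -7]
EQ      → [0]
PUSH 8  → [0, 8]
STORE 0 → [0]
STORE 0 → []
PUSH 4  → [4]
STORE 2 → []
LOAD 0  → [0]
PUSH -3 → [0, -3]
MUL     → [0]
DUP     → [0, 0]
SUB     → [0]
LOAD 2  → [0, 4]
OVER    → [0, 4, 0]
MUL     → [0, 0]
SUB     → [0]
PUSH 5  → [0, 5]
MOD     → [0]
LOAD 0  → [0, 0]
DUP     → [0, 0, 0]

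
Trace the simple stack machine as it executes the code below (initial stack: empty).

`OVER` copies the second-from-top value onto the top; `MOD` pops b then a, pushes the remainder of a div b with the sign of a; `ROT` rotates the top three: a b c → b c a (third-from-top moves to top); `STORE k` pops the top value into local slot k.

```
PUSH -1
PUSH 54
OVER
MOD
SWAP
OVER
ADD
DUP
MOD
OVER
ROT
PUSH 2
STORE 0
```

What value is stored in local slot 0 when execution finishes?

2

PUSH -1 → [-1]
PUSH 54 → [-1, 54]
OVER    → [-1, 54, -1]
MOD     → [-1, 0]
SWAP    → [0, -1]
OVER    → [0, -1, 0]
ADD     → [0, -1]
DUP     → [0, -1, -1]
MOD     → [0, 0]
OVER    → [0, 0, 0]
ROT     → [0, 0, 0]
PUSH 2  → [0, 0, 0, 2]
STORE 0 → [0, 0, 0]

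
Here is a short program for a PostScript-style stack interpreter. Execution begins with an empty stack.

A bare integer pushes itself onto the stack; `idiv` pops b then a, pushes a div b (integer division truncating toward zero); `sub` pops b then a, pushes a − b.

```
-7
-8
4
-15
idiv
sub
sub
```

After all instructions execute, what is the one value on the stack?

-7   : [-7]
-8   : [-7, -8]
4    : [-7, -8, 4]
-15  : [-7, -8, 4, -15]
idiv : [-7, -8, 0]
sub  : [-7, -8]
sub  : [1]

1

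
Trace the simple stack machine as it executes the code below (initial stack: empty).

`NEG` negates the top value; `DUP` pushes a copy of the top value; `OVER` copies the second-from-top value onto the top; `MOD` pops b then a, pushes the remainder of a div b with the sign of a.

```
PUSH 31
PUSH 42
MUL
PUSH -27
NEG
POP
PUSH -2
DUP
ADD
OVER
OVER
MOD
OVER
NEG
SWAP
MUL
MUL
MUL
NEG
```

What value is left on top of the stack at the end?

PUSH 31  : 31
PUSH 42  : 31 42
MUL      : 1302
PUSH -27 : 1302 -27
NEG      : 1302 27
POP      : 1302
PUSH -2  : 1302 -2
DUP      : 1302 -2 -2
ADD      : 1302 -4
OVER     : 1302 -4 1302
OVER     : 1302 -4 1302 -4
MOD      : 1302 -4 2
OVER     : 1302 -4 2 -4
NEG      : 1302 -4 2 4
SWAP     : 1302 -4 4 2
MUL      : 1302 -4 8
MUL      : 1302 -32
MUL      : -41664
NEG      : 41664

41664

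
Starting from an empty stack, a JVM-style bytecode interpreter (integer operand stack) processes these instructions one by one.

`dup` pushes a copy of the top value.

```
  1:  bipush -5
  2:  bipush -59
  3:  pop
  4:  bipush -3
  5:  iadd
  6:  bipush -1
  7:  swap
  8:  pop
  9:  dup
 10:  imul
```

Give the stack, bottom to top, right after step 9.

[-1, -1]

bipush -5   -5
bipush -59  -5 -59
pop         -5
bipush -3   -5 -3
iadd        -8
bipush -1   -8 -1
swap        -1 -8
pop         -1
dup         -1 -1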